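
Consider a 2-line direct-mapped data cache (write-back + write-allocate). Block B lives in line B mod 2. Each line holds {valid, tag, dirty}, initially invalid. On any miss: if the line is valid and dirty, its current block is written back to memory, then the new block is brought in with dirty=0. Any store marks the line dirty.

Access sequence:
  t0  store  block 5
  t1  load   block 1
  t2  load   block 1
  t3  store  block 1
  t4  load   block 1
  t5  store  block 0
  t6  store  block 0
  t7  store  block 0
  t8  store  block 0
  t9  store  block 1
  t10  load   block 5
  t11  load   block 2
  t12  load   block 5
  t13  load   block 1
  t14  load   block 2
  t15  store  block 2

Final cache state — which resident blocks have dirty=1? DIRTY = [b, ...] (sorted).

DIRTY = [2]

0: W B5 → L1 miss [D]
1: R B1 → L1 miss wb→B5 [-]
2: R B1 → L1 hit [-]
3: W B1 → L1 hit [D]
4: R B1 → L1 hit [D]
5: W B0 → L0 miss [D]
6: W B0 → L0 hit [D]
7: W B0 → L0 hit [D]
8: W B0 → L0 hit [D]
9: W B1 → L1 hit [D]
10: R B5 → L1 miss wb→B1 [-]
11: R B2 → L0 miss wb→B0 [-]
12: R B5 → L1 hit [-]
13: R B1 → L1 miss [-]
14: R B2 → L0 hit [-]
15: W B2 → L0 hit [D]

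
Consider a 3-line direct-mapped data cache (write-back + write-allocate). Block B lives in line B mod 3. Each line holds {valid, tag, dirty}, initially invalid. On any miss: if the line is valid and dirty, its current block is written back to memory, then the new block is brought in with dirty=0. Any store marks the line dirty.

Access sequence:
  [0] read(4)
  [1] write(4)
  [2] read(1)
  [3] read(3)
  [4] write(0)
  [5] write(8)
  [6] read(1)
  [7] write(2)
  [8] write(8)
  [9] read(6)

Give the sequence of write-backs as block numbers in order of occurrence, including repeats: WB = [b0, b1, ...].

WB = [4, 8, 2, 0]

  0 | R B4 → L1 miss [-]
  1 | W B4 → L1 hit [D]
  2 | R B1 → L1 miss wb→B4 [-]
  3 | R B3 → L0 miss [-]
  4 | W B0 → L0 miss [D]
  5 | W B8 → L2 miss [D]
  6 | R B1 → L1 hit [-]
  7 | W B2 → L2 miss wb→B8 [D]
  8 | W B8 → L2 miss wb→B2 [D]
  9 | R B6 → L0 miss wb→B0 [-]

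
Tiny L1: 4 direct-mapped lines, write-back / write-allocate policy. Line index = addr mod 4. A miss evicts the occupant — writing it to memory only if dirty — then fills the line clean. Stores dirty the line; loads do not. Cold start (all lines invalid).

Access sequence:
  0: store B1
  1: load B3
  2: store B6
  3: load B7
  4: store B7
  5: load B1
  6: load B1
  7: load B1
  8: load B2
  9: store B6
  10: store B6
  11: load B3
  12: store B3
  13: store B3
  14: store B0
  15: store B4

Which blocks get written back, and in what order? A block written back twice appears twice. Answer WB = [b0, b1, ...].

  0 | W B1 → L1 miss [D]
  1 | R B3 → L3 miss [-]
  2 | W B6 → L2 miss [D]
  3 | R B7 → L3 miss [-]
  4 | W B7 → L3 hit [D]
  5 | R B1 → L1 hit [D]
  6 | R B1 → L1 hit [D]
  7 | R B1 → L1 hit [D]
  8 | R B2 → L2 miss wb→B6 [-]
  9 | W B6 → L2 miss [D]
  10 | W B6 → L2 hit [D]
  11 | R B3 → L3 miss wb→B7 [-]
  12 | W B3 → L3 hit [D]
  13 | W B3 → L3 hit [D]
  14 | W B0 → L0 miss [D]
  15 | W B4 → L0 miss wb→B0 [D]

WB = [6, 7, 0]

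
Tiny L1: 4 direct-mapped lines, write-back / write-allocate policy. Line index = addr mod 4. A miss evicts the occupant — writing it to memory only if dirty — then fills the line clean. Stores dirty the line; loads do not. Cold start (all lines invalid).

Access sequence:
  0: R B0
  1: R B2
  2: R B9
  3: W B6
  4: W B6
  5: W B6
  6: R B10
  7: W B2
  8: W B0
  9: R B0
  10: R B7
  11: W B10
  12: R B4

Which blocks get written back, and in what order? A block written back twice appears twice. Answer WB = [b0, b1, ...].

0: R B0 -> L0 miss  d=-]
1: R B2 -> L2 miss  d=-]
2: R B9 -> L1 miss  d=-]
3: W B6 -> L2 miss  d=D]
4: W B6 -> L2 hit  d=D]
5: W B6 -> L2 hit  d=D]
6: R B10 -> L2 miss wb->B6  d=-]
7: W B2 -> L2 miss  d=D]
8: W B0 -> L0 hit  d=D]
9: R B0 -> L0 hit  d=D]
10: R B7 -> L3 miss  d=-]
11: W B10 -> L2 miss wb->B2  d=D]
12: R B4 -> L0 miss wb->B0  d=-]

WB = [6, 2, 0]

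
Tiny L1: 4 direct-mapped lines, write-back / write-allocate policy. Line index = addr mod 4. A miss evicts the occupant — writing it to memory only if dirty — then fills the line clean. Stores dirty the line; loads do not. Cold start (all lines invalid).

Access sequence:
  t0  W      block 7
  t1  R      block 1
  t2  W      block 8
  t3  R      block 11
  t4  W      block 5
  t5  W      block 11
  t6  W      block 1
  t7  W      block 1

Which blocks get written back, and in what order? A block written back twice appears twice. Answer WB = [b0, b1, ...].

WB = [7, 5]

  0 | W B7 → L3 miss [D]
  1 | R B1 → L1 miss [-]
  2 | W B8 → L0 miss [D]
  3 | R B11 → L3 miss wb→B7 [-]
  4 | W B5 → L1 miss [D]
  5 | W B11 → L3 hit [D]
  6 | W B1 → L1 miss wb→B5 [D]
  7 | W B1 → L1 hit [D]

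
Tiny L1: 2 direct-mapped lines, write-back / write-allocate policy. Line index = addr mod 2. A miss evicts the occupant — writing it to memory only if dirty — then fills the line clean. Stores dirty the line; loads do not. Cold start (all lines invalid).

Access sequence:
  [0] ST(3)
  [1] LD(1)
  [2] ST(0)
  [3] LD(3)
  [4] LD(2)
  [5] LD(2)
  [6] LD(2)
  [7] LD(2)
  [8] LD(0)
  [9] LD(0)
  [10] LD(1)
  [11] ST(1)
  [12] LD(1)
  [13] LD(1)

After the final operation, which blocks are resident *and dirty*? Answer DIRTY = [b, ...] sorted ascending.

  0 | W B3 → L1 miss [D]
  1 | R B1 → L1 miss wb→B3 [-]
  2 | W B0 → L0 miss [D]
  3 | R B3 → L1 miss [-]
  4 | R B2 → L0 miss wb→B0 [-]
  5 | R B2 → L0 hit [-]
  6 | R B2 → L0 hit [-]
  7 | R B2 → L0 hit [-]
  8 | R B0 → L0 miss [-]
  9 | R B0 → L0 hit [-]
  10 | R B1 → L1 miss [-]
  11 | W B1 → L1 hit [D]
  12 | R B1 → L1 hit [D]
  13 | R B1 → L1 hit [D]

DIRTY = [1]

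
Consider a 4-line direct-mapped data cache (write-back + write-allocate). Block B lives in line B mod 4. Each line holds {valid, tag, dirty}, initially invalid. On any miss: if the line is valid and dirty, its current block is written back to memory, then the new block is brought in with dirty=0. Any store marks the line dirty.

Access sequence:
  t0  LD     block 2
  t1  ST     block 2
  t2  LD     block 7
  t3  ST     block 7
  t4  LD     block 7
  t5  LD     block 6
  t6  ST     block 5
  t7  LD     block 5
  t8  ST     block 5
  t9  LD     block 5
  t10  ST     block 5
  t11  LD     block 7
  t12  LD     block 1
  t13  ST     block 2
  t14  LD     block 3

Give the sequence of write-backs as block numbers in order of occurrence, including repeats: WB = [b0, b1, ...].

0: R B2 → L2 miss [-]
1: W B2 → L2 hit [D]
2: R B7 → L3 miss [-]
3: W B7 → L3 hit [D]
4: R B7 → L3 hit [D]
5: R B6 → L2 miss wb→B2 [-]
6: W B5 → L1 miss [D]
7: R B5 → L1 hit [D]
8: W B5 → L1 hit [D]
9: R B5 → L1 hit [D]
10: W B5 → L1 hit [D]
11: R B7 → L3 hit [D]
12: R B1 → L1 miss wb→B5 [-]
13: W B2 → L2 miss [D]
14: R B3 → L3 miss wb→B7 [-]

WB = [2, 5, 7]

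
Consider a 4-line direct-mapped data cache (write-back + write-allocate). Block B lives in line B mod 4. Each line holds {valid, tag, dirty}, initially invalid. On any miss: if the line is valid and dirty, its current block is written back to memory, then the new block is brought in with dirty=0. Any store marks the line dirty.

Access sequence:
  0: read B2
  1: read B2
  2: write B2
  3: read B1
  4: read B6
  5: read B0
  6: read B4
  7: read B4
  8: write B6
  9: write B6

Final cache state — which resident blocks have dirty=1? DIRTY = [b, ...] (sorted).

DIRTY = [6]

0: R B2 → L2 miss [-]
1: R B2 → L2 hit [-]
2: W B2 → L2 hit [D]
3: R B1 → L1 miss [-]
4: R B6 → L2 miss wb→B2 [-]
5: R B0 → L0 miss [-]
6: R B4 → L0 miss [-]
7: R B4 → L0 hit [-]
8: W B6 → L2 hit [D]
9: W B6 → L2 hit [D]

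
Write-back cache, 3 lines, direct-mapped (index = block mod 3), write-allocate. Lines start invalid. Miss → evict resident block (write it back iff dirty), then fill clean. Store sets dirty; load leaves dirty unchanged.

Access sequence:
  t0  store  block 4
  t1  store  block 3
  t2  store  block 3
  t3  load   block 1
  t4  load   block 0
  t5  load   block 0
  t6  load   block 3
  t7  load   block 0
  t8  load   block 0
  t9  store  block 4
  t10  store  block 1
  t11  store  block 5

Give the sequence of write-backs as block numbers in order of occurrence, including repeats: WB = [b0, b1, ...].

WB = [4, 3, 4]

  0 | W B4 → L1 miss [D]
  1 | W B3 → L0 miss [D]
  2 | W B3 → L0 hit [D]
  3 | R B1 → L1 miss wb→B4 [-]
  4 | R B0 → L0 miss wb→B3 [-]
  5 | R B0 → L0 hit [-]
  6 | R B3 → L0 miss [-]
  7 | R B0 → L0 miss [-]
  8 | R B0 → L0 hit [-]
  9 | W B4 → L1 miss [D]
  10 | W B1 → L1 miss wb→B4 [D]
  11 | W B5 → L2 miss [D]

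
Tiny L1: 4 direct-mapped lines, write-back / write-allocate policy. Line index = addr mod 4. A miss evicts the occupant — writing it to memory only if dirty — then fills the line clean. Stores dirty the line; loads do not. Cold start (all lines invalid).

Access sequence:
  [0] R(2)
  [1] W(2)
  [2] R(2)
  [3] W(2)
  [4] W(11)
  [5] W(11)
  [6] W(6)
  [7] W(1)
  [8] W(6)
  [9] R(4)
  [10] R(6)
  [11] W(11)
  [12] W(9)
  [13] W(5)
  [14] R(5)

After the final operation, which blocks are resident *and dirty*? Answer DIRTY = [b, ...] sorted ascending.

0: R B2 -> L2 miss  d=-]
1: W B2 -> L2 hit  d=D]
2: R B2 -> L2 hit  d=D]
3: W B2 -> L2 hit  d=D]
4: W B11 -> L3 miss  d=D]
5: W B11 -> L3 hit  d=D]
6: W B6 -> L2 miss wb->B2  d=D]
7: W B1 -> L1 miss  d=D]
8: W B6 -> L2 hit  d=D]
9: R B4 -> L0 miss  d=-]
10: R B6 -> L2 hit  d=D]
11: W B11 -> L3 hit  d=D]
12: W B9 -> L1 miss wb->B1  d=D]
13: W B5 -> L1 miss wb->B9  d=D]
14: R B5 -> L1 hit  d=D]

DIRTY = [5, 6, 11]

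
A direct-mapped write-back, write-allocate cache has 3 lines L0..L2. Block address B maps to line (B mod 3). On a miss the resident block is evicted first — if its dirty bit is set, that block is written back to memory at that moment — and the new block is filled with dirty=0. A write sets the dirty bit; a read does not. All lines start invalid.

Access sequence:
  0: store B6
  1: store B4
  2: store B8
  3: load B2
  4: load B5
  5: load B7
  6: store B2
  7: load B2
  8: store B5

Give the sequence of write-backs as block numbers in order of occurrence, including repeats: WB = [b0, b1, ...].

0: W B6 → L0 miss [D]
1: W B4 → L1 miss [D]
2: W B8 → L2 miss [D]
3: R B2 → L2 miss wb→B8 [-]
4: R B5 → L2 miss [-]
5: R B7 → L1 miss wb→B4 [-]
6: W B2 → L2 miss [D]
7: R B2 → L2 hit [D]
8: W B5 → L2 miss wb→B2 [D]

WB = [8, 4, 2]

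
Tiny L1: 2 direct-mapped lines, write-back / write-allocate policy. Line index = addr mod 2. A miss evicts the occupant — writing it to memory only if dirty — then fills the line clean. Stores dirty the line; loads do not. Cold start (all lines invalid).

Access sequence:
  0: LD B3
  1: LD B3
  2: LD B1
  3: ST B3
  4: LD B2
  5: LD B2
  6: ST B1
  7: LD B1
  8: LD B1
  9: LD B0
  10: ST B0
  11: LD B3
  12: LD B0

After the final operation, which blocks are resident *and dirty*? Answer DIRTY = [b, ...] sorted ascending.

DIRTY = [0]

0: R B3 -> L1 miss  d=-]
1: R B3 -> L1 hit  d=-]
2: R B1 -> L1 miss  d=-]
3: W B3 -> L1 miss  d=D]
4: R B2 -> L0 miss  d=-]
5: R B2 -> L0 hit  d=-]
6: W B1 -> L1 miss wb->B3  d=D]
7: R B1 -> L1 hit  d=D]
8: R B1 -> L1 hit  d=D]
9: R B0 -> L0 miss  d=-]
10: W B0 -> L0 hit  d=D]
11: R B3 -> L1 miss wb->B1  d=-]
12: R B0 -> L0 hit  d=D]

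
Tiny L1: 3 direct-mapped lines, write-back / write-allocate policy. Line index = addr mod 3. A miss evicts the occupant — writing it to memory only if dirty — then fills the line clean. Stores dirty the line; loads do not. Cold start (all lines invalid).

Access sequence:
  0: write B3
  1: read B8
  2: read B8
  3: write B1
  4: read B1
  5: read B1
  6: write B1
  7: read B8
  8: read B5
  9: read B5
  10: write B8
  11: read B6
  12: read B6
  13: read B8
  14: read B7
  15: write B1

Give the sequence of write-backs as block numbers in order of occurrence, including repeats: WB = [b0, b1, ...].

0: W B3 → L0 miss [D]
1: R B8 → L2 miss [-]
2: R B8 → L2 hit [-]
3: W B1 → L1 miss [D]
4: R B1 → L1 hit [D]
5: R B1 → L1 hit [D]
6: W B1 → L1 hit [D]
7: R B8 → L2 hit [-]
8: R B5 → L2 miss [-]
9: R B5 → L2 hit [-]
10: W B8 → L2 miss [D]
11: R B6 → L0 miss wb→B3 [-]
12: R B6 → L0 hit [-]
13: R B8 → L2 hit [D]
14: R B7 → L1 miss wb→B1 [-]
15: W B1 → L1 miss [D]

WB = [3, 1]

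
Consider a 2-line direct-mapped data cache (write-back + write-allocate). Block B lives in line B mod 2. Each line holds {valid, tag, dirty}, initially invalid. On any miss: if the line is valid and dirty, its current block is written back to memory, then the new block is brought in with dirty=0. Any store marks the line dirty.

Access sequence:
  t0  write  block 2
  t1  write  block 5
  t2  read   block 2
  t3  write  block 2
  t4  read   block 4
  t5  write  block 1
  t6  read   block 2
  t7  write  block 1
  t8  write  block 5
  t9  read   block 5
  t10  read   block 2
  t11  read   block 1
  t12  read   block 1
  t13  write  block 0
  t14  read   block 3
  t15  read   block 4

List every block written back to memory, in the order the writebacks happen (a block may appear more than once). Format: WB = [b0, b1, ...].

0: W B2 → L0 miss [D]
1: W B5 → L1 miss [D]
2: R B2 → L0 hit [D]
3: W B2 → L0 hit [D]
4: R B4 → L0 miss wb→B2 [-]
5: W B1 → L1 miss wb→B5 [D]
6: R B2 → L0 miss [-]
7: W B1 → L1 hit [D]
8: W B5 → L1 miss wb→B1 [D]
9: R B5 → L1 hit [D]
10: R B2 → L0 hit [-]
11: R B1 → L1 miss wb→B5 [-]
12: R B1 → L1 hit [-]
13: W B0 → L0 miss [D]
14: R B3 → L1 miss [-]
15: R B4 → L0 miss wb→B0 [-]

WB = [2, 5, 1, 5, 0]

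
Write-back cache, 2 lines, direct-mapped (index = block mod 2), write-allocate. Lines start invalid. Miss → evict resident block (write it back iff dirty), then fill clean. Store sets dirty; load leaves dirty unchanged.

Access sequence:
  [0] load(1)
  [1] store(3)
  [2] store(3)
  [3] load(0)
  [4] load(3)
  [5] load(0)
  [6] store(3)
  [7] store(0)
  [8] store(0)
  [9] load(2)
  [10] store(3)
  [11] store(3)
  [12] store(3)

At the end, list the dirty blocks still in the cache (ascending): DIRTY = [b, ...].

DIRTY = [3]

0: R B1 → L1 miss [-]
1: W B3 → L1 miss [D]
2: W B3 → L1 hit [D]
3: R B0 → L0 miss [-]
4: R B3 → L1 hit [D]
5: R B0 → L0 hit [-]
6: W B3 → L1 hit [D]
7: W B0 → L0 hit [D]
8: W B0 → L0 hit [D]
9: R B2 → L0 miss wb→B0 [-]
10: W B3 → L1 hit [D]
11: W B3 → L1 hit [D]
12: W B3 → L1 hit [D]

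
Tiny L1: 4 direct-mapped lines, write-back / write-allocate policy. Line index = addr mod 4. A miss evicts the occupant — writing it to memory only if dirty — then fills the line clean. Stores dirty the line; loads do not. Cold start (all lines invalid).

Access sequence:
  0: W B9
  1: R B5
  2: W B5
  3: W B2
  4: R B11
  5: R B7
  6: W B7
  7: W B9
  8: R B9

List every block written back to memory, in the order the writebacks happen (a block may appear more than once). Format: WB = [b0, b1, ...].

WB = [9, 5]

0: W B9 -> L1 miss  d=D]
1: R B5 -> L1 miss wb->B9  d=-]
2: W B5 -> L1 hit  d=D]
3: W B2 -> L2 miss  d=D]
4: R B11 -> L3 miss  d=-]
5: R B7 -> L3 miss  d=-]
6: W B7 -> L3 hit  d=D]
7: W B9 -> L1 miss wb->B5  d=D]
8: R B9 -> L1 hit  d=D]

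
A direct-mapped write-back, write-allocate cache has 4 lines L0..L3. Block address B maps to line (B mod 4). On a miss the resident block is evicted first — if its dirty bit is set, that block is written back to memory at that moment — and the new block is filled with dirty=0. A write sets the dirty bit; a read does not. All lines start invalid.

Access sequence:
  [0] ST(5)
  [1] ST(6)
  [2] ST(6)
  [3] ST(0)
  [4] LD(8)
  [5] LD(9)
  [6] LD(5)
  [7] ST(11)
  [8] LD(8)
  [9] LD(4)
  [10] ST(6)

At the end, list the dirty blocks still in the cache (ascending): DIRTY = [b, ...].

DIRTY = [6, 11]

  0 | W B5 → L1 miss [D]
  1 | W B6 → L2 miss [D]
  2 | W B6 → L2 hit [D]
  3 | W B0 → L0 miss [D]
  4 | R B8 → L0 miss wb→B0 [-]
  5 | R B9 → L1 miss wb→B5 [-]
  6 | R B5 → L1 miss [-]
  7 | W B11 → L3 miss [D]
  8 | R B8 → L0 hit [-]
  9 | R B4 → L0 miss [-]
  10 | W B6 → L2 hit [D]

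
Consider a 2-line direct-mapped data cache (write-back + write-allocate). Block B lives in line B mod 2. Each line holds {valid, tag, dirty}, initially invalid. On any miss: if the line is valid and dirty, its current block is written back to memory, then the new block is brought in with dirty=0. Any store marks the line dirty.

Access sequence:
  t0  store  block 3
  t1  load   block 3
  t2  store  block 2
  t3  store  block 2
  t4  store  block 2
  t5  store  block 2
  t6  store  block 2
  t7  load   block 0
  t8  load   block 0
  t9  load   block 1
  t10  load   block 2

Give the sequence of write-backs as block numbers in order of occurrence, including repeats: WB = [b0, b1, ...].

WB = [2, 3]

0: W B3 -> L1 miss  d=D]
1: R B3 -> L1 hit  d=D]
2: W B2 -> L0 miss  d=D]
3: W B2 -> L0 hit  d=D]
4: W B2 -> L0 hit  d=D]
5: W B2 -> L0 hit  d=D]
6: W B2 -> L0 hit  d=D]
7: R B0 -> L0 miss wb->B2  d=-]
8: R B0 -> L0 hit  d=-]
9: R B1 -> L1 miss wb->B3  d=-]
10: R B2 -> L0 miss  d=-]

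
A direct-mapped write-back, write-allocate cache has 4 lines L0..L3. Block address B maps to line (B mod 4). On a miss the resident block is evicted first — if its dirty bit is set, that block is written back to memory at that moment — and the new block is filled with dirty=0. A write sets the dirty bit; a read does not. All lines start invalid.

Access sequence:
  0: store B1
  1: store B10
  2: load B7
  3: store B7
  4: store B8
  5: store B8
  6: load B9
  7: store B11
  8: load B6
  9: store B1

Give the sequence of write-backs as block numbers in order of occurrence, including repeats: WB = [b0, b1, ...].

WB = [1, 7, 10]

  0 | W B1 → L1 miss [D]
  1 | W B10 → L2 miss [D]
  2 | R B7 → L3 miss [-]
  3 | W B7 → L3 hit [D]
  4 | W B8 → L0 miss [D]
  5 | W B8 → L0 hit [D]
  6 | R B9 → L1 miss wb→B1 [-]
  7 | W B11 → L3 miss wb→B7 [D]
  8 | R B6 → L2 miss wb→B10 [-]
  9 | W B1 → L1 miss [D]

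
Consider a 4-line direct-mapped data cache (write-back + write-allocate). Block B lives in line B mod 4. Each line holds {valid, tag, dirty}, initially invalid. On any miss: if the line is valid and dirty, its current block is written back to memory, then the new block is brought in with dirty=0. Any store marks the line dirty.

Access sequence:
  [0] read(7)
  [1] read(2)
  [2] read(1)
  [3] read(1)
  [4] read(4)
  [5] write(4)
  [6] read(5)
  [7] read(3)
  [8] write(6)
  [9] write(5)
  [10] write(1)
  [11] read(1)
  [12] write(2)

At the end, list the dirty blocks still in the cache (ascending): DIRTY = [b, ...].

DIRTY = [1, 2, 4]

0: R B7 -> L3 miss  d=-]
1: R B2 -> L2 miss  d=-]
2: R B1 -> L1 miss  d=-]
3: R B1 -> L1 hit  d=-]
4: R B4 -> L0 miss  d=-]
5: W B4 -> L0 hit  d=D]
6: R B5 -> L1 miss  d=-]
7: R B3 -> L3 miss  d=-]
8: W B6 -> L2 miss  d=D]
9: W B5 -> L1 hit  d=D]
10: W B1 -> L1 miss wb->B5  d=D]
11: R B1 -> L1 hit  d=D]
12: W B2 -> L2 miss wb->B6  d=D]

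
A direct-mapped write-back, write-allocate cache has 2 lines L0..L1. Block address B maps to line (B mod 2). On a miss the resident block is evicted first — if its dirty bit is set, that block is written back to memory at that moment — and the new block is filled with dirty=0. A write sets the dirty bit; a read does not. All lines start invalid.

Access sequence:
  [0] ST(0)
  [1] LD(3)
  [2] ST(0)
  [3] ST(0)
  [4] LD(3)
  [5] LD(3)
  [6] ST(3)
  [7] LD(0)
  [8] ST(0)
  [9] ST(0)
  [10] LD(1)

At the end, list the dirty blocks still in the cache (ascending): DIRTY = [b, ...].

0: W B0 -> L0 miss  d=D]
1: R B3 -> L1 miss  d=-]
2: W B0 -> L0 hit  d=D]
3: W B0 -> L0 hit  d=D]
4: R B3 -> L1 hit  d=-]
5: R B3 -> L1 hit  d=-]
6: W B3 -> L1 hit  d=D]
7: R B0 -> L0 hit  d=D]
8: W B0 -> L0 hit  d=D]
9: W B0 -> L0 hit  d=D]
10: R B1 -> L1 miss wb->B3  d=-]

DIRTY = [0]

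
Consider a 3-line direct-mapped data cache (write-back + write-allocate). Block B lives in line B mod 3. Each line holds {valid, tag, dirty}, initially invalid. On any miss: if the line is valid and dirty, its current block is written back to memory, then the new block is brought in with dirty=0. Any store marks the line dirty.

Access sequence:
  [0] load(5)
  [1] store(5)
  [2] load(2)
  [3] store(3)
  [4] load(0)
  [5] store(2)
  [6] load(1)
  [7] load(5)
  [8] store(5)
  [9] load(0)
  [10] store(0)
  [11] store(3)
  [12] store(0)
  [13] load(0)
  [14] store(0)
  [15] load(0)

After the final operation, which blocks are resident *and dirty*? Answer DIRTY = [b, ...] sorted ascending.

0: R B5 → L2 miss [-]
1: W B5 → L2 hit [D]
2: R B2 → L2 miss wb→B5 [-]
3: W B3 → L0 miss [D]
4: R B0 → L0 miss wb→B3 [-]
5: W B2 → L2 hit [D]
6: R B1 → L1 miss [-]
7: R B5 → L2 miss wb→B2 [-]
8: W B5 → L2 hit [D]
9: R B0 → L0 hit [-]
10: W B0 → L0 hit [D]
11: W B3 → L0 miss wb→B0 [D]
12: W B0 → L0 miss wb→B3 [D]
13: R B0 → L0 hit [D]
14: W B0 → L0 hit [D]
15: R B0 → L0 hit [D]

DIRTY = [0, 5]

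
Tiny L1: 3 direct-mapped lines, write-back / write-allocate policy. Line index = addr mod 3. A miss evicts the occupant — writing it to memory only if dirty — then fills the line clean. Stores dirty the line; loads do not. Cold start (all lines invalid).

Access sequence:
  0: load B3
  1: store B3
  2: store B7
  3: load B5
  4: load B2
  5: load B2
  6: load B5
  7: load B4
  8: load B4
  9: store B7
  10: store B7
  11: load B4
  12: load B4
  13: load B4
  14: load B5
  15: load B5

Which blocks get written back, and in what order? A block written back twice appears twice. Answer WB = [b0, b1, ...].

  0 | R B3 → L0 miss [-]
  1 | W B3 → L0 hit [D]
  2 | W B7 → L1 miss [D]
  3 | R B5 → L2 miss [-]
  4 | R B2 → L2 miss [-]
  5 | R B2 → L2 hit [-]
  6 | R B5 → L2 miss [-]
  7 | R B4 → L1 miss wb→B7 [-]
  8 | R B4 → L1 hit [-]
  9 | W B7 → L1 miss [D]
  10 | W B7 → L1 hit [D]
  11 | R B4 → L1 miss wb→B7 [-]
  12 | R B4 → L1 hit [-]
  13 | R B4 → L1 hit [-]
  14 | R B5 → L2 hit [-]
  15 | R B5 → L2 hit [-]

WB = [7, 7]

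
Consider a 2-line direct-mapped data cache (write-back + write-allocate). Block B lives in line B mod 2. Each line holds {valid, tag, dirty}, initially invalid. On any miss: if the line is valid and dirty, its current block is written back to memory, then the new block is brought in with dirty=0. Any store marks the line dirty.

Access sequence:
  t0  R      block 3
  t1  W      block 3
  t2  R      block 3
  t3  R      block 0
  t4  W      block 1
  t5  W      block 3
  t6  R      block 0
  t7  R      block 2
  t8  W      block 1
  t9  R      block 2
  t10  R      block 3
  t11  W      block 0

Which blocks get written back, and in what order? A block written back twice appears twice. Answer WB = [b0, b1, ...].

WB = [3, 1, 3, 1]

  0 | R B3 → L1 miss [-]
  1 | W B3 → L1 hit [D]
  2 | R B3 → L1 hit [D]
  3 | R B0 → L0 miss [-]
  4 | W B1 → L1 miss wb→B3 [D]
  5 | W B3 → L1 miss wb→B1 [D]
  6 | R B0 → L0 hit [-]
  7 | R B2 → L0 miss [-]
  8 | W B1 → L1 miss wb→B3 [D]
  9 | R B2 → L0 hit [-]
  10 | R B3 → L1 miss wb→B1 [-]
  11 | W B0 → L0 miss [D]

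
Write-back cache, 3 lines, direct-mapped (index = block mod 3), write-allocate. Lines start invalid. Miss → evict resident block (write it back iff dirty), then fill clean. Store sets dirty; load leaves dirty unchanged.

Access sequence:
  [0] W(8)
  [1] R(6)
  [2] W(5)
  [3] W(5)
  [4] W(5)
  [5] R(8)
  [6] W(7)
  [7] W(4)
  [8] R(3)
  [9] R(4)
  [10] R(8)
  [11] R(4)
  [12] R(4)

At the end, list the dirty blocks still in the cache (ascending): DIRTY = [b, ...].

DIRTY = [4]

0: W B8 -> L2 miss  d=D]
1: R B6 -> L0 miss  d=-]
2: W B5 -> L2 miss wb->B8  d=D]
3: W B5 -> L2 hit  d=D]
4: W B5 -> L2 hit  d=D]
5: R B8 -> L2 miss wb->B5  d=-]
6: W B7 -> L1 miss  d=D]
7: W B4 -> L1 miss wb->B7  d=D]
8: R B3 -> L0 miss  d=-]
9: R B4 -> L1 hit  d=D]
10: R B8 -> L2 hit  d=-]
11: R B4 -> L1 hit  d=D]
12: R B4 -> L1 hit  d=D]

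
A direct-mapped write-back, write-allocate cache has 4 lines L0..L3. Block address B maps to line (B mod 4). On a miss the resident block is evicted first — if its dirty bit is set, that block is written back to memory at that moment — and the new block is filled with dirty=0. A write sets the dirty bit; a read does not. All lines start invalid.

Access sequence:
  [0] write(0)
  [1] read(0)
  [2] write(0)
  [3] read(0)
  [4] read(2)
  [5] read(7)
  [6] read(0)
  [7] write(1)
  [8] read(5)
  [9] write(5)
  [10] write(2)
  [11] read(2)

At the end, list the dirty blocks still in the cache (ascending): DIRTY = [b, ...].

DIRTY = [0, 2, 5]

0: W B0 -> L0 miss  d=D]
1: R B0 -> L0 hit  d=D]
2: W B0 -> L0 hit  d=D]
3: R B0 -> L0 hit  d=D]
4: R B2 -> L2 miss  d=-]
5: R B7 -> L3 miss  d=-]
6: R B0 -> L0 hit  d=D]
7: W B1 -> L1 miss  d=D]
8: R B5 -> L1 miss wb->B1  d=-]
9: W B5 -> L1 hit  d=D]
10: W B2 -> L2 hit  d=D]
11: R B2 -> L2 hit  d=D]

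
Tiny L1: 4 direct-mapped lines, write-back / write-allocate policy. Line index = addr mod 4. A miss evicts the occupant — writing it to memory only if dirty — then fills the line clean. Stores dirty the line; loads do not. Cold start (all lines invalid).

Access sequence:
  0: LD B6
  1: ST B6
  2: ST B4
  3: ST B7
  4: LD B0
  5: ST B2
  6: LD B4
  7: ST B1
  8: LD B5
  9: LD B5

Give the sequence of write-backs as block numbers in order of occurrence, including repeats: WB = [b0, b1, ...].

WB = [4, 6, 1]

0: R B6 -> L2 miss  d=-]
1: W B6 -> L2 hit  d=D]
2: W B4 -> L0 miss  d=D]
3: W B7 -> L3 miss  d=D]
4: R B0 -> L0 miss wb->B4  d=-]
5: W B2 -> L2 miss wb->B6  d=D]
6: R B4 -> L0 miss  d=-]
7: W B1 -> L1 miss  d=D]
8: R B5 -> L1 miss wb->B1  d=-]
9: R B5 -> L1 hit  d=-]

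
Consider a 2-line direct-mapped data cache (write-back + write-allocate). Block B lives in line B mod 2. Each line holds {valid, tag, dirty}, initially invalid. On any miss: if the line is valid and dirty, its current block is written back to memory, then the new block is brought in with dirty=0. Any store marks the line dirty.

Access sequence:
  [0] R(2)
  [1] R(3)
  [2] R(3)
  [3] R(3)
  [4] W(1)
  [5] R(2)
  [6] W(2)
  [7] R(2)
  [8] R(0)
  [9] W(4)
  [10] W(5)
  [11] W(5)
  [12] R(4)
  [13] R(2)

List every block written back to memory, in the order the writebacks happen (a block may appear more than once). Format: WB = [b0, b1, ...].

WB = [2, 1, 4]

0: R B2 -> L0 miss  d=-]
1: R B3 -> L1 miss  d=-]
2: R B3 -> L1 hit  d=-]
3: R B3 -> L1 hit  d=-]
4: W B1 -> L1 miss  d=D]
5: R B2 -> L0 hit  d=-]
6: W B2 -> L0 hit  d=D]
7: R B2 -> L0 hit  d=D]
8: R B0 -> L0 miss wb->B2  d=-]
9: W B4 -> L0 miss  d=D]
10: W B5 -> L1 miss wb->B1  d=D]
11: W B5 -> L1 hit  d=D]
12: R B4 -> L0 hit  d=D]
13: R B2 -> L0 miss wb->B4  d=-]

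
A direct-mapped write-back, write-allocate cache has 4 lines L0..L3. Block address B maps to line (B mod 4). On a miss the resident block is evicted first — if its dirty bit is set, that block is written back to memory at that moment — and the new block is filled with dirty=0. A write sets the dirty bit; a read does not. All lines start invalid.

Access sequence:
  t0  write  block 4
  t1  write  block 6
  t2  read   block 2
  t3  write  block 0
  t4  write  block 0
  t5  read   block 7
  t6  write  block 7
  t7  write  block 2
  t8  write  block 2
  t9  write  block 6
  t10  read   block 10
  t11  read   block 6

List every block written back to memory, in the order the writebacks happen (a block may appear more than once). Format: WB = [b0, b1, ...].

0: W B4 -> L0 miss  d=D]
1: W B6 -> L2 miss  d=D]
2: R B2 -> L2 miss wb->B6  d=-]
3: W B0 -> L0 miss wb->B4  d=D]
4: W B0 -> L0 hit  d=D]
5: R B7 -> L3 miss  d=-]
6: W B7 -> L3 hit  d=D]
7: W B2 -> L2 hit  d=D]
8: W B2 -> L2 hit  d=D]
9: W B6 -> L2 miss wb->B2  d=D]
10: R B10 -> L2 miss wb->B6  d=-]
11: R B6 -> L2 miss  d=-]

WB = [6, 4, 2, 6]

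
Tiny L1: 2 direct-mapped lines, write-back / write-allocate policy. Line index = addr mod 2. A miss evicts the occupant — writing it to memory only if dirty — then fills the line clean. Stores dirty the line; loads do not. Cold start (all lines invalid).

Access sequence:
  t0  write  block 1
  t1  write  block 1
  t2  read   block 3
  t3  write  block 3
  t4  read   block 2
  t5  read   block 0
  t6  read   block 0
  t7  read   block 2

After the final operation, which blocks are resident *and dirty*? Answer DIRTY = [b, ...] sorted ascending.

DIRTY = [3]

0: W B1 → L1 miss [D]
1: W B1 → L1 hit [D]
2: R B3 → L1 miss wb→B1 [-]
3: W B3 → L1 hit [D]
4: R B2 → L0 miss [-]
5: R B0 → L0 miss [-]
6: R B0 → L0 hit [-]
7: R B2 → L0 miss [-]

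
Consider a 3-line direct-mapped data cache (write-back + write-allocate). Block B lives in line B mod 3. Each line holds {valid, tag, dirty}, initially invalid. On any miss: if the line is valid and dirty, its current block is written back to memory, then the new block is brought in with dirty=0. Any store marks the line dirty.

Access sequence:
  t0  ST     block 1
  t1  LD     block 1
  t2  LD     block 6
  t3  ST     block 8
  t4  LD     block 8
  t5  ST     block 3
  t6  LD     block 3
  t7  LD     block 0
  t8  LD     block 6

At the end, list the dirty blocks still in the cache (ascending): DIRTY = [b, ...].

0: W B1 -> L1 miss  d=D]
1: R B1 -> L1 hit  d=D]
2: R B6 -> L0 miss  d=-]
3: W B8 -> L2 miss  d=D]
4: R B8 -> L2 hit  d=D]
5: W B3 -> L0 miss  d=D]
6: R B3 -> L0 hit  d=D]
7: R B0 -> L0 miss wb->B3  d=-]
8: R B6 -> L0 miss  d=-]

DIRTY = [1, 8]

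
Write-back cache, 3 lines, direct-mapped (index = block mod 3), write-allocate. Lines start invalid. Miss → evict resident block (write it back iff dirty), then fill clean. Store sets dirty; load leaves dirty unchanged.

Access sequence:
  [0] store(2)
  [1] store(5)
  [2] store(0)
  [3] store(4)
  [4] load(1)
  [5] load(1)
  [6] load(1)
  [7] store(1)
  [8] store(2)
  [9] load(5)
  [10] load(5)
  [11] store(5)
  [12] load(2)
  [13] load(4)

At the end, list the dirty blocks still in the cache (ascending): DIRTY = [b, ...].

DIRTY = [0]

0: W B2 → L2 miss [D]
1: W B5 → L2 miss wb→B2 [D]
2: W B0 → L0 miss [D]
3: W B4 → L1 miss [D]
4: R B1 → L1 miss wb→B4 [-]
5: R B1 → L1 hit [-]
6: R B1 → L1 hit [-]
7: W B1 → L1 hit [D]
8: W B2 → L2 miss wb→B5 [D]
9: R B5 → L2 miss wb→B2 [-]
10: R B5 → L2 hit [-]
11: W B5 → L2 hit [D]
12: R B2 → L2 miss wb→B5 [-]
13: R B4 → L1 miss wb→B1 [-]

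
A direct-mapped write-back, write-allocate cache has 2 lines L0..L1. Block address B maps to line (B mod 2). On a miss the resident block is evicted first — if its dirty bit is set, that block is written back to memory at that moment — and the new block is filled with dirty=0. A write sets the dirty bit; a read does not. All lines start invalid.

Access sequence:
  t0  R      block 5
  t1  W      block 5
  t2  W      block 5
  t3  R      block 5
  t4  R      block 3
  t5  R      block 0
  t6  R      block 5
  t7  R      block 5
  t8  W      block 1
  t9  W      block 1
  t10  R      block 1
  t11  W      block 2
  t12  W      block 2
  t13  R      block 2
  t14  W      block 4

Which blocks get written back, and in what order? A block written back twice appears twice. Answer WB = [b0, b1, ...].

0: R B5 -> L1 miss  d=-]
1: W B5 -> L1 hit  d=D]
2: W B5 -> L1 hit  d=D]
3: R B5 -> L1 hit  d=D]
4: R B3 -> L1 miss wb->B5  d=-]
5: R B0 -> L0 miss  d=-]
6: R B5 -> L1 miss  d=-]
7: R B5 -> L1 hit  d=-]
8: W B1 -> L1 miss  d=D]
9: W B1 -> L1 hit  d=D]
10: R B1 -> L1 hit  d=D]
11: W B2 -> L0 miss  d=D]
12: W B2 -> L0 hit  d=D]
13: R B2 -> L0 hit  d=D]
14: W B4 -> L0 miss wb->B2  d=D]

WB = [5, 2]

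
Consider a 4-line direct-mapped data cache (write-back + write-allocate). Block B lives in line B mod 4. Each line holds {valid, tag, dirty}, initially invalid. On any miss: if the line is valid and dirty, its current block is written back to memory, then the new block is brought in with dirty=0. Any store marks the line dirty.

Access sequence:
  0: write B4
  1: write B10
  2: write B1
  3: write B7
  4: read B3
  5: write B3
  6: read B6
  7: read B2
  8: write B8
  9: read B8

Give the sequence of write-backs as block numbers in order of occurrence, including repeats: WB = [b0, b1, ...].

WB = [7, 10, 4]

  0 | W B4 → L0 miss [D]
  1 | W B10 → L2 miss [D]
  2 | W B1 → L1 miss [D]
  3 | W B7 → L3 miss [D]
  4 | R B3 → L3 miss wb→B7 [-]
  5 | W B3 → L3 hit [D]
  6 | R B6 → L2 miss wb→B10 [-]
  7 | R B2 → L2 miss [-]
  8 | W B8 → L0 miss wb→B4 [D]
  9 | R B8 → L0 hit [D]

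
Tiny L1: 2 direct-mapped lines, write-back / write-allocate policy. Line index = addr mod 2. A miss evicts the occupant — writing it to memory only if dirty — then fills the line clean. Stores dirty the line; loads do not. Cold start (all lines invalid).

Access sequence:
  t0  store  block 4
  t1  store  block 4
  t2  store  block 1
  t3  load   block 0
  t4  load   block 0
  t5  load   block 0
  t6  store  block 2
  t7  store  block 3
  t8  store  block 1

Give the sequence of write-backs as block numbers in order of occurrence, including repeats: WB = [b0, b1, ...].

0: W B4 → L0 miss [D]
1: W B4 → L0 hit [D]
2: W B1 → L1 miss [D]
3: R B0 → L0 miss wb→B4 [-]
4: R B0 → L0 hit [-]
5: R B0 → L0 hit [-]
6: W B2 → L0 miss [D]
7: W B3 → L1 miss wb→B1 [D]
8: W B1 → L1 miss wb→B3 [D]

WB = [4, 1, 3]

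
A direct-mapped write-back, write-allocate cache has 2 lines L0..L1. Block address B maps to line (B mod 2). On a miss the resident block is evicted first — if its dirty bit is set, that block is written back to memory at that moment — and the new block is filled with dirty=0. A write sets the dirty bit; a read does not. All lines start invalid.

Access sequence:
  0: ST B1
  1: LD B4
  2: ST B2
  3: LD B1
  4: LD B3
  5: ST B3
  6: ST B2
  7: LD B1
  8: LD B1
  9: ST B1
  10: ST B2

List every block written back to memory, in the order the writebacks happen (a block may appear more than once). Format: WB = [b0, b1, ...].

WB = [1, 3]

0: W B1 -> L1 miss  d=D]
1: R B4 -> L0 miss  d=-]
2: W B2 -> L0 miss  d=D]
3: R B1 -> L1 hit  d=D]
4: R B3 -> L1 miss wb->B1  d=-]
5: W B3 -> L1 hit  d=D]
6: W B2 -> L0 hit  d=D]
7: R B1 -> L1 miss wb->B3  d=-]
8: R B1 -> L1 hit  d=-]
9: W B1 -> L1 hit  d=D]
10: W B2 -> L0 hit  d=D]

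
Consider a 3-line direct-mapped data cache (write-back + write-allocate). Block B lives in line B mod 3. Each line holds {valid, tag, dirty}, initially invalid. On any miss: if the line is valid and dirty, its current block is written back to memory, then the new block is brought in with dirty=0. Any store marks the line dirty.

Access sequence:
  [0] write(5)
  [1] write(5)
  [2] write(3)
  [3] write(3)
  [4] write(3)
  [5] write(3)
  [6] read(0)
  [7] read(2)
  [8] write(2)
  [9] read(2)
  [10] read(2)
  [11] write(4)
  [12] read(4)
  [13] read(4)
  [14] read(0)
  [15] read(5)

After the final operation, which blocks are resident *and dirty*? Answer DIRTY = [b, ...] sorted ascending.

0: W B5 → L2 miss [D]
1: W B5 → L2 hit [D]
2: W B3 → L0 miss [D]
3: W B3 → L0 hit [D]
4: W B3 → L0 hit [D]
5: W B3 → L0 hit [D]
6: R B0 → L0 miss wb→B3 [-]
7: R B2 → L2 miss wb→B5 [-]
8: W B2 → L2 hit [D]
9: R B2 → L2 hit [D]
10: R B2 → L2 hit [D]
11: W B4 → L1 miss [D]
12: R B4 → L1 hit [D]
13: R B4 → L1 hit [D]
14: R B0 → L0 hit [-]
15: R B5 → L2 miss wb→B2 [-]

DIRTY = [4]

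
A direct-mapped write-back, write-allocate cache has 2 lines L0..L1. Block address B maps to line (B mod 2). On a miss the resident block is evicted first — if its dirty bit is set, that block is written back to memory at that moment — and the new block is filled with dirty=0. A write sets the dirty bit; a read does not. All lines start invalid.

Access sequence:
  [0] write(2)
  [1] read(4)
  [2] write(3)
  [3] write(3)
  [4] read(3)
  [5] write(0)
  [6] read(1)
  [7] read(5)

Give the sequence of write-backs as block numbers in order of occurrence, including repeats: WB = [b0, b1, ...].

WB = [2, 3]

0: W B2 -> L0 miss  d=D]
1: R B4 -> L0 miss wb->B2  d=-]
2: W B3 -> L1 miss  d=D]
3: W B3 -> L1 hit  d=D]
4: R B3 -> L1 hit  d=D]
5: W B0 -> L0 miss  d=D]
6: R B1 -> L1 miss wb->B3  d=-]
7: R B5 -> L1 miss  d=-]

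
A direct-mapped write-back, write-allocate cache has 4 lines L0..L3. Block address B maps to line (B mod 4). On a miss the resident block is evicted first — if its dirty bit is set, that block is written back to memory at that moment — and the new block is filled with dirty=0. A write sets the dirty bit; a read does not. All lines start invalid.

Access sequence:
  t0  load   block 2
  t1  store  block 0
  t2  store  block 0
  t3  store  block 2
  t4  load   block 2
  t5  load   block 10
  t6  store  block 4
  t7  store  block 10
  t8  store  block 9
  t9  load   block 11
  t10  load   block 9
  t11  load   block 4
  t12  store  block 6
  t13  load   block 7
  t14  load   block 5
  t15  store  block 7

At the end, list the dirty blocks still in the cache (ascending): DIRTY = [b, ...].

DIRTY = [4, 6, 7]

  0 | R B2 → L2 miss [-]
  1 | W B0 → L0 miss [D]
  2 | W B0 → L0 hit [D]
  3 | W B2 → L2 hit [D]
  4 | R B2 → L2 hit [D]
  5 | R B10 → L2 miss wb→B2 [-]
  6 | W B4 → L0 miss wb→B0 [D]
  7 | W B10 → L2 hit [D]
  8 | W B9 → L1 miss [D]
  9 | R B11 → L3 miss [-]
  10 | R B9 → L1 hit [D]
  11 | R B4 → L0 hit [D]
  12 | W B6 → L2 miss wb→B10 [D]
  13 | R B7 → L3 miss [-]
  14 | R B5 → L1 miss wb→B9 [-]
  15 | W B7 → L3 hit [D]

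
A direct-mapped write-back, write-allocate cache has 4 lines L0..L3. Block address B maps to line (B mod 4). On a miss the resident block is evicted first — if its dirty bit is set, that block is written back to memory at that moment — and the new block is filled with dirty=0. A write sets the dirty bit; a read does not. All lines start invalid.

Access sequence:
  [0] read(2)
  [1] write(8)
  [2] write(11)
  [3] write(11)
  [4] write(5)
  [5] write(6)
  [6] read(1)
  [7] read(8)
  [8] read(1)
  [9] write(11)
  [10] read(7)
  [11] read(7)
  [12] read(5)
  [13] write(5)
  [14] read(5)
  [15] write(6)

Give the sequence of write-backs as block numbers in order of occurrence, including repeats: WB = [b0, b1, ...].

WB = [5, 11]

0: R B2 → L2 miss [-]
1: W B8 → L0 miss [D]
2: W B11 → L3 miss [D]
3: W B11 → L3 hit [D]
4: W B5 → L1 miss [D]
5: W B6 → L2 miss [D]
6: R B1 → L1 miss wb→B5 [-]
7: R B8 → L0 hit [D]
8: R B1 → L1 hit [-]
9: W B11 → L3 hit [D]
10: R B7 → L3 miss wb→B11 [-]
11: R B7 → L3 hit [-]
12: R B5 → L1 miss [-]
13: W B5 → L1 hit [D]
14: R B5 → L1 hit [D]
15: W B6 → L2 hit [D]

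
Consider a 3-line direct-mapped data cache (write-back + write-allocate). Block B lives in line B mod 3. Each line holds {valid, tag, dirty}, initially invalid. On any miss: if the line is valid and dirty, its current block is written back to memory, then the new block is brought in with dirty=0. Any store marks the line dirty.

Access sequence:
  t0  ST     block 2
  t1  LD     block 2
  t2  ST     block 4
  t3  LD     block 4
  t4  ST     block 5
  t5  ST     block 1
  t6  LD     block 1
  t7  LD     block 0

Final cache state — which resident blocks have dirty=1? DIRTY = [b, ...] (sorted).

  0 | W B2 → L2 miss [D]
  1 | R B2 → L2 hit [D]
  2 | W B4 → L1 miss [D]
  3 | R B4 → L1 hit [D]
  4 | W B5 → L2 miss wb→B2 [D]
  5 | W B1 → L1 miss wb→B4 [D]
  6 | R B1 → L1 hit [D]
  7 | R B0 → L0 miss [-]

DIRTY = [1, 5]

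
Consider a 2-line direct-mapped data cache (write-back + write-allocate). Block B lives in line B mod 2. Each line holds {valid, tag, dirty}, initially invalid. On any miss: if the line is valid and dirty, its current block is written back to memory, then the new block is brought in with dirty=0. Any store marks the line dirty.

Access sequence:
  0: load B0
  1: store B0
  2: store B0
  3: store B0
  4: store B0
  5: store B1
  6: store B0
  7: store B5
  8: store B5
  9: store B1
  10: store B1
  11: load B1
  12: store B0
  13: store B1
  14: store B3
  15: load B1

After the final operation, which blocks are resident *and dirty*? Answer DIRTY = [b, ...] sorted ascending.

0: R B0 → L0 miss [-]
1: W B0 → L0 hit [D]
2: W B0 → L0 hit [D]
3: W B0 → L0 hit [D]
4: W B0 → L0 hit [D]
5: W B1 → L1 miss [D]
6: W B0 → L0 hit [D]
7: W B5 → L1 miss wb→B1 [D]
8: W B5 → L1 hit [D]
9: W B1 → L1 miss wb→B5 [D]
10: W B1 → L1 hit [D]
11: R B1 → L1 hit [D]
12: W B0 → L0 hit [D]
13: W B1 → L1 hit [D]
14: W B3 → L1 miss wb→B1 [D]
15: R B1 → L1 miss wb→B3 [-]

DIRTY = [0]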